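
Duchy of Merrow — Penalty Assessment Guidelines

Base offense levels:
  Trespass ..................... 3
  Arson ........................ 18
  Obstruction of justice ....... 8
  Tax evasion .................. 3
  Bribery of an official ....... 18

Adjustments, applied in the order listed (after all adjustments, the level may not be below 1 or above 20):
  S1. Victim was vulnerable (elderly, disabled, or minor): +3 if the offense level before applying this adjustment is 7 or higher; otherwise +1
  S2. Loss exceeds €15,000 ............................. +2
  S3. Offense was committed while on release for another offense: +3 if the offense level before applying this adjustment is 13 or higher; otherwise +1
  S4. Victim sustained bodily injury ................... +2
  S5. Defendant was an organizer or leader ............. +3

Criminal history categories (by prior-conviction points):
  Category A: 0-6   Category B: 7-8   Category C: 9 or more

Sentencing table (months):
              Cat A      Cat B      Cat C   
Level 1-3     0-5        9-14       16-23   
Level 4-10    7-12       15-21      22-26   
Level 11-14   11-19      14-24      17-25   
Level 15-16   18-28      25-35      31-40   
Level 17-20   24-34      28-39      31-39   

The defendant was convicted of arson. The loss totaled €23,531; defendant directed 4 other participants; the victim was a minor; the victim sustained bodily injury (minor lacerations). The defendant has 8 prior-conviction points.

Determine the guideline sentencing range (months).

28-39 months

Base offense level for arson: 18.
S1 applies (level before this adjustment is 18 ≥ 7, so +3): 18 + 3 = 21.
S2 applies: 21 + 2 = 23.
S3 does not apply.
S4 applies: 23 + 2 = 25.
S5 applies: 25 + 3 = 28.
Level 28 exceeds the maximum of 20; capped at 20.
Final offense level: 20.
Criminal history: 8 prior points → Category B (7-8).
Level 20 falls in the 17-20 band.
Grid: Level 17-20 × Category B = 28-39 months.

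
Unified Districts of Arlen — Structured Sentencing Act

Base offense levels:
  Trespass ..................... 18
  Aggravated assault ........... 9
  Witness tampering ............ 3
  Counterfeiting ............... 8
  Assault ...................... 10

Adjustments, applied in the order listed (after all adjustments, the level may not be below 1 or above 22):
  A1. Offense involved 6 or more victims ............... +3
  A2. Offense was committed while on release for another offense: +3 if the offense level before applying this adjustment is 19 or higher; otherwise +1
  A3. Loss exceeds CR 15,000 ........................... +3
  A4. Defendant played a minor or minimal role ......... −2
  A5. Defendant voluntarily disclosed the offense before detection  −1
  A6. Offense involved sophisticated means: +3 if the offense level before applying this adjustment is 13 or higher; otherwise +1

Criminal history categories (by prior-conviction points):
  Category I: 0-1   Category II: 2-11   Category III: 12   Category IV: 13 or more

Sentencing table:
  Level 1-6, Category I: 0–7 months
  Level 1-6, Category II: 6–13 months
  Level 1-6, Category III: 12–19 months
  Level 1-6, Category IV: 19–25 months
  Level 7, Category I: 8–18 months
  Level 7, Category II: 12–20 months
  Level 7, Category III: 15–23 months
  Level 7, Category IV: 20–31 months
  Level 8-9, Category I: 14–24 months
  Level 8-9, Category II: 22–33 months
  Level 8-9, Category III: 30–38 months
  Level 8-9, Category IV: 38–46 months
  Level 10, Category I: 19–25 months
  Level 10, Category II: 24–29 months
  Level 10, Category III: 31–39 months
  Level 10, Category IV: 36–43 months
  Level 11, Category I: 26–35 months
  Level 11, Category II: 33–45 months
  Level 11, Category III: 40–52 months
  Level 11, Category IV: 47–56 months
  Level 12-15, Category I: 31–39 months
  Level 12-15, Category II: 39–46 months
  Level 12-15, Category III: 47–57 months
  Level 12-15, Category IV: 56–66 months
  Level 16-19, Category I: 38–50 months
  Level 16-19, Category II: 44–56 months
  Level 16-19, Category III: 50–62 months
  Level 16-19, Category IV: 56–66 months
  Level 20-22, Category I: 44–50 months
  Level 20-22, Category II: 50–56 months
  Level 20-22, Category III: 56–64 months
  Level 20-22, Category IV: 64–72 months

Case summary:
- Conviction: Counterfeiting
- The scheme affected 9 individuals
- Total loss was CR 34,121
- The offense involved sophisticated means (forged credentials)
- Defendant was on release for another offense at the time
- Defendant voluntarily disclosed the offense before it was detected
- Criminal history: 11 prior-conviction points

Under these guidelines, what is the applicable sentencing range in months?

44-56 months

Base offense level for counterfeiting: 8.
A1 applies: 8 + 3 = 11.
A2 applies (level before this adjustment is 11 < 19, so +1): 11 + 1 = 12.
A3 applies: 12 + 3 = 15.
A5 applies: 15 − 1 = 14.
A6 applies (level before this adjustment is 14 ≥ 13, so +3): 14 + 3 = 17.
Final offense level: 17.
Criminal history: 11 prior points → Category II (2-11).
Level 17 falls in the 16-19 band.
Grid: Level 16-19 × Category II = 44-56 months.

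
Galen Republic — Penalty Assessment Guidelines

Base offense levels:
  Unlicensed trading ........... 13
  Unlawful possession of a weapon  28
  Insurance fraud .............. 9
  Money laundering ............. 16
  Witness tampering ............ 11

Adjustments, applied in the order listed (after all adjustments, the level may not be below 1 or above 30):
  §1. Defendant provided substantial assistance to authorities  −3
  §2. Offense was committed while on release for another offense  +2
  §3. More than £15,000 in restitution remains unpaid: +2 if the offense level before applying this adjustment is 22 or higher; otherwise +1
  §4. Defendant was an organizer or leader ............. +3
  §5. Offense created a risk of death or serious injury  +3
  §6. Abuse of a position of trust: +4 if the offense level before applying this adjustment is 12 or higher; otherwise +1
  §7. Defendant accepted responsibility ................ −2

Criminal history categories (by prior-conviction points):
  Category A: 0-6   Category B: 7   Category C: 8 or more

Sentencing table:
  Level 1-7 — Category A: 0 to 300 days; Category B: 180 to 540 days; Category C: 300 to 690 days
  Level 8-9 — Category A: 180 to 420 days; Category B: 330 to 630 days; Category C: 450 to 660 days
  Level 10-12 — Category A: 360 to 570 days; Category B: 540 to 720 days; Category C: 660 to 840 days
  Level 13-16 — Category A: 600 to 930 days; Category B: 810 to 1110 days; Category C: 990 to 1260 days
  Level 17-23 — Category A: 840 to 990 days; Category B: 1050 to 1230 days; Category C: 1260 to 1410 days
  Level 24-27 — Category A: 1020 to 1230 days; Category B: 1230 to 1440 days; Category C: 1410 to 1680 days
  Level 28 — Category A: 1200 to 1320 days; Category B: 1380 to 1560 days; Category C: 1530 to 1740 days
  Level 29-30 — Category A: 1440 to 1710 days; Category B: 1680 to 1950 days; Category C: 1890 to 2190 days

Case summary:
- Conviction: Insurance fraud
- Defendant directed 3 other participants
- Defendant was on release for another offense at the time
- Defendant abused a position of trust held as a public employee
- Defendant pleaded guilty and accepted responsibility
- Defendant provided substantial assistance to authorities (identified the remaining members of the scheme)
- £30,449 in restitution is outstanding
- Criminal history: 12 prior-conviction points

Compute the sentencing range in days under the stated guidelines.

990-1260 days

Base offense level for insurance fraud: 9.
§1 applies: 9 − 3 = 6.
§2 applies: 6 + 2 = 8.
§3 applies (level before this adjustment is 8 < 22, so +1): 8 + 1 = 9.
§4 applies: 9 + 3 = 12.
§6 applies (level before this adjustment is 12 ≥ 12, so +4): 12 + 4 = 16.
§7 applies: 16 − 2 = 14.
Final offense level: 14.
Criminal history: 12 prior points → Category C (8+).
Level 14 falls in the 13-16 band.
Grid: Level 13-16 × Category C = 990-1260 days.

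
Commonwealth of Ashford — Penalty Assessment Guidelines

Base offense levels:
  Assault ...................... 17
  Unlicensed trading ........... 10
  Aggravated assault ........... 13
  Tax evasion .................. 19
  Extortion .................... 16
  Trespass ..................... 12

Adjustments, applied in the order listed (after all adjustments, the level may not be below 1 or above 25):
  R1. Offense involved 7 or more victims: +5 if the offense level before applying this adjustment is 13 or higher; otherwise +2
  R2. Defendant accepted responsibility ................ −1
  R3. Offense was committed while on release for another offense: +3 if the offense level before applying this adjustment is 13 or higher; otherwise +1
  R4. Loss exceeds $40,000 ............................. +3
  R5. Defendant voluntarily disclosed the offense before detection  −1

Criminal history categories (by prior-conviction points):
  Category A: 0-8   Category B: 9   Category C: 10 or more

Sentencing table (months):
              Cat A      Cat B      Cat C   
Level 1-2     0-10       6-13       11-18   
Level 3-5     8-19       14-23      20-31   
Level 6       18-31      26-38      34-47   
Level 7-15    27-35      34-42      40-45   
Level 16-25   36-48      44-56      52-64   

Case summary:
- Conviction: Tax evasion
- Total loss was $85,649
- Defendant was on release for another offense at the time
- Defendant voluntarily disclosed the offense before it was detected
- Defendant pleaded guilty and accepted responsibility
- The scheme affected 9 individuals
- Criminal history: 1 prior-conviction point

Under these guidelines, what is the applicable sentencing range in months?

Base offense level for tax evasion: 19.
R1 applies (level before this adjustment is 19 ≥ 13, so +5): 19 + 5 = 24.
R2 applies: 24 − 1 = 23.
R3 applies (level before this adjustment is 23 ≥ 13, so +3): 23 + 3 = 26.
R4 applies: 26 + 3 = 29.
R5 applies: 29 − 1 = 28.
Level 28 exceeds the maximum of 25; capped at 25.
Final offense level: 25.
Criminal history: 1 prior point → Category A (0-8).
Level 25 falls in the 16-25 band.
Grid: Level 16-25 × Category A = 36-48 months.

36-48 months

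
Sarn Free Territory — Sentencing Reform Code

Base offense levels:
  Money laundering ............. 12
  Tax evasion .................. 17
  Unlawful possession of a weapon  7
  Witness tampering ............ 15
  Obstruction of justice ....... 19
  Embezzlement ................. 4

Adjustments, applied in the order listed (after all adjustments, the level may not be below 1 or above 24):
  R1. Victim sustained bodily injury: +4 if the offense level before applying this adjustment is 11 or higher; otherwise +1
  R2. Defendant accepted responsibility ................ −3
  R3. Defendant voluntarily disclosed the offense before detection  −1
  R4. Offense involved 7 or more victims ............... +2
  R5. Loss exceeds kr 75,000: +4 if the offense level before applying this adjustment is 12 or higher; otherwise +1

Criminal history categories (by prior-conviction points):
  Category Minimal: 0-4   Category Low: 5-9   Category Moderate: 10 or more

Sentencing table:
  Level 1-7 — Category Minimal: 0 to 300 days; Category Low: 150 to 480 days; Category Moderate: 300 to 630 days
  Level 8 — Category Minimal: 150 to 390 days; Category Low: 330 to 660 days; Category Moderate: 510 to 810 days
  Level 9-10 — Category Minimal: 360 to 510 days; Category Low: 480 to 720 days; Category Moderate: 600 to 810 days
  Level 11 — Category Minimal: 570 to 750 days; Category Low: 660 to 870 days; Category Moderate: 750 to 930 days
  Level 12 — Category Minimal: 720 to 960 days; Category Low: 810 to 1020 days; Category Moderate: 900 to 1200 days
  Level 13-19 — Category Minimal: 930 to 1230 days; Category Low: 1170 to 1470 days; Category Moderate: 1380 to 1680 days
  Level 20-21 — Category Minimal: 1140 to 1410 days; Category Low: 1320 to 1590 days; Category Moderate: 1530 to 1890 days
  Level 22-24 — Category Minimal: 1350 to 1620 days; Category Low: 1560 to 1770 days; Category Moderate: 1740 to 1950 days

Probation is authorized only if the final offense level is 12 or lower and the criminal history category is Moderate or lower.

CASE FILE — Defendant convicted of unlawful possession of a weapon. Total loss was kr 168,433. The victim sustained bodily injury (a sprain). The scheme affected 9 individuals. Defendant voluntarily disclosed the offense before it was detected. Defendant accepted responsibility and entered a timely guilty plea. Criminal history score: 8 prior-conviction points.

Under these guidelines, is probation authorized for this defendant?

Yes

Base offense level for unlawful possession of a weapon: 7.
R1 applies (level before this adjustment is 7 < 11, so +1): 7 + 1 = 8.
R2 applies: 8 − 3 = 5.
R3 applies: 5 − 1 = 4.
R4 applies: 4 + 2 = 6.
R5 applies (level before this adjustment is 6 < 12, so +1): 6 + 1 = 7.
Final offense level: 7.
Criminal history: 8 prior points → Category Low (5-9).
Level 7 falls in the 1-7 band.
Grid: Level 1-7 × Category Low = 150-480 days.
Probation check: level 7 ≤ 12 and category Low ≤ Moderate → eligible.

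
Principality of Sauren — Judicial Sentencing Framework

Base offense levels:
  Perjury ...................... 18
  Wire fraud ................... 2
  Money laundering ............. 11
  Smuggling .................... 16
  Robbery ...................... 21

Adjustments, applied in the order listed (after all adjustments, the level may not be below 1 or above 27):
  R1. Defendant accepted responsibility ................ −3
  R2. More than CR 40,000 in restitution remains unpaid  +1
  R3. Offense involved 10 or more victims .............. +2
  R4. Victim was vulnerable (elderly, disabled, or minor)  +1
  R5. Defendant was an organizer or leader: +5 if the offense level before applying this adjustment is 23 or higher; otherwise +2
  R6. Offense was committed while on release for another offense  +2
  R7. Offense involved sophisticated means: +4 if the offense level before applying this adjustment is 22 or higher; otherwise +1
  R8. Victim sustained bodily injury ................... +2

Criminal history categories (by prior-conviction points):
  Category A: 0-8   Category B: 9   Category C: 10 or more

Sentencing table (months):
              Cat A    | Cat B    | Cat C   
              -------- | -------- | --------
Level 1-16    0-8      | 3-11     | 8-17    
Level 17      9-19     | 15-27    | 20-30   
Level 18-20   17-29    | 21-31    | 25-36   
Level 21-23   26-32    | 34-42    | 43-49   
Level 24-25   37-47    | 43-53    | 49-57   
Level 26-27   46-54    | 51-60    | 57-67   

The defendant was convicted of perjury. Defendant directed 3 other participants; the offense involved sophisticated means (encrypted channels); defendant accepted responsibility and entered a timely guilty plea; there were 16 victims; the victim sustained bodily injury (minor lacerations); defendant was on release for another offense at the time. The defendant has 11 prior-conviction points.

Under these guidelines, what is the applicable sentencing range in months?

49-57 months

Base offense level for perjury: 18.
R1 applies: 18 − 3 = 15.
R3 applies: 15 + 2 = 17.
R5 applies (level before this adjustment is 17 < 23, so +2): 17 + 2 = 19.
R6 applies: 19 + 2 = 21.
R7 applies (level before this adjustment is 21 < 22, so +1): 21 + 1 = 22.
R8 applies: 22 + 2 = 24.
Final offense level: 24.
Criminal history: 11 prior points → Category C (10+).
Level 24 falls in the 24-25 band.
Grid: Level 24-25 × Category C = 49-57 months.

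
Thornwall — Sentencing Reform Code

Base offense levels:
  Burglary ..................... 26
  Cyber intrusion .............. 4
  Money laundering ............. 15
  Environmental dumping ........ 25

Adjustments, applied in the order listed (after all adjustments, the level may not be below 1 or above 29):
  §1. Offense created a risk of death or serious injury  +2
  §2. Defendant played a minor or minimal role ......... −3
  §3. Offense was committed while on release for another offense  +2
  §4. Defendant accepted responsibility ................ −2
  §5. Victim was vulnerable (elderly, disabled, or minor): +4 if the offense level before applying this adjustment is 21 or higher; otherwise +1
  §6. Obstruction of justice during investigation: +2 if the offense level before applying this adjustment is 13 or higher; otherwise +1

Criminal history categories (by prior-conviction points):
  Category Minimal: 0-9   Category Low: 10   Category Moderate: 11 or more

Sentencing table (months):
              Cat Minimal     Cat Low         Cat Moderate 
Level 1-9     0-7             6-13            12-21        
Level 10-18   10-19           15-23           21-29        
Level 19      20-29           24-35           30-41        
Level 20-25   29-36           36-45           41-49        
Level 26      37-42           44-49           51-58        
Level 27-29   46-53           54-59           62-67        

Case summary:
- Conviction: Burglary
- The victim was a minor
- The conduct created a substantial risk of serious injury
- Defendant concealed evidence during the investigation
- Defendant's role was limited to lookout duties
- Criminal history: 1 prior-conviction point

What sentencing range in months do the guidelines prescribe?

46-53 months

Base offense level for burglary: 26.
§1 applies: 26 + 2 = 28.
§2 applies: 28 − 3 = 25.
§4 does not apply.
§5 applies (level before this adjustment is 25 ≥ 21, so +4): 25 + 4 = 29.
§6 applies (level before this adjustment is 29 ≥ 13, so +2): 29 + 2 = 31.
Level 31 exceeds the maximum of 29; capped at 29.
Final offense level: 29.
Criminal history: 1 prior point → Category Minimal (0-9).
Level 29 falls in the 27-29 band.
Grid: Level 27-29 × Category Minimal = 46-53 months.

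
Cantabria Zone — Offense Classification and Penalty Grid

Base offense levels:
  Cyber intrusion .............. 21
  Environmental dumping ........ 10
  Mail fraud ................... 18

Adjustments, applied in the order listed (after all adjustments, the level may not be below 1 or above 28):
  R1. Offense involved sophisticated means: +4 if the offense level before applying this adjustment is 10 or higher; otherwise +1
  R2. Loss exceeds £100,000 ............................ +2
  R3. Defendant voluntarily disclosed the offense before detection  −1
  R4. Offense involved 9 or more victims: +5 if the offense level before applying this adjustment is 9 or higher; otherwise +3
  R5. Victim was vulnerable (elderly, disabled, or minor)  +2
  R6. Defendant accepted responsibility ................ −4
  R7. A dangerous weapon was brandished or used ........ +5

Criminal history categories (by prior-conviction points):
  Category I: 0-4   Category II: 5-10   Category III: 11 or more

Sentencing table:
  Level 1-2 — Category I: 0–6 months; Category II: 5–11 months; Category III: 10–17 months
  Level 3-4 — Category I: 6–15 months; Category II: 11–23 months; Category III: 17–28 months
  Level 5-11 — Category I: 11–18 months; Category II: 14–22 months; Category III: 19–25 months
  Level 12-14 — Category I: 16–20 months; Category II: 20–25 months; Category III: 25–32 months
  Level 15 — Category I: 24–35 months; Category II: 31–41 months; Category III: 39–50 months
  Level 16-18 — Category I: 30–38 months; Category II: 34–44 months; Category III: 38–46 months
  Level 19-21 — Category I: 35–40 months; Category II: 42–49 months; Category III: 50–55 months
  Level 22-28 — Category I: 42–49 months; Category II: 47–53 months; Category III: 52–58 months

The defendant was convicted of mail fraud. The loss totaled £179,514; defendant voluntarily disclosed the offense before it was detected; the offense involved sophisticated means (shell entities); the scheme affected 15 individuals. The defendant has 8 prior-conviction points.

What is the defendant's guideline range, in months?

Base offense level for mail fraud: 18.
R1 applies (level before this adjustment is 18 ≥ 10, so +4): 18 + 4 = 22.
R2 applies: 22 + 2 = 24.
R3 applies: 24 − 1 = 23.
R4 applies (level before this adjustment is 23 ≥ 9, so +5): 23 + 5 = 28.
R7 does not apply.
Final offense level: 28.
Criminal history: 8 prior points → Category II (5-10).
Level 28 falls in the 22-28 band.
Grid: Level 22-28 × Category II = 47-53 months.

47-53 months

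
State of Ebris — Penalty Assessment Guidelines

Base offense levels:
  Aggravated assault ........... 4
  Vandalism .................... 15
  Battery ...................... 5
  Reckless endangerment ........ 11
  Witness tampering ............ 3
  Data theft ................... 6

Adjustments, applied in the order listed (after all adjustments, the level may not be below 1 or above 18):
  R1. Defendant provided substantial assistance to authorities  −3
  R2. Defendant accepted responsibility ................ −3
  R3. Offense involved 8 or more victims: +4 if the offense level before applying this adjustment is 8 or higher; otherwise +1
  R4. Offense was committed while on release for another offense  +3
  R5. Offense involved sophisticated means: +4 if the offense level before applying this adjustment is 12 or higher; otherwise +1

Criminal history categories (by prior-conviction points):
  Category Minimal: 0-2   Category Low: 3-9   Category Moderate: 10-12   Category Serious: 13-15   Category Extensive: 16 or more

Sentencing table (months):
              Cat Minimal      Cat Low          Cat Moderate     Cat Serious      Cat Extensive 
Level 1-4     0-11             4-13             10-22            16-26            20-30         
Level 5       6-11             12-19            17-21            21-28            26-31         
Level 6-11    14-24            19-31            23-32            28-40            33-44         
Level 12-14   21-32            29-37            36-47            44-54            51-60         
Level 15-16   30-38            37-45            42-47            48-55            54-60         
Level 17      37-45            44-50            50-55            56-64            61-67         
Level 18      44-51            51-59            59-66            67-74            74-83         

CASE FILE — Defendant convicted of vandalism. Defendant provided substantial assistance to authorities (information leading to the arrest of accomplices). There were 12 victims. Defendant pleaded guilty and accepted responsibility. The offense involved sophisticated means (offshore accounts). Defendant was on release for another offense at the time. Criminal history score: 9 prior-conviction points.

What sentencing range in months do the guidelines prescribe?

51-59 months

Base offense level for vandalism: 15.
R1 applies: 15 − 3 = 12.
R2 applies: 12 − 3 = 9.
R3 applies (level before this adjustment is 9 ≥ 8, so +4): 9 + 4 = 13.
R4 applies: 13 + 3 = 16.
R5 applies (level before this adjustment is 16 ≥ 12, so +4): 16 + 4 = 20.
Level 20 exceeds the maximum of 18; capped at 18.
Final offense level: 18.
Criminal history: 9 prior points → Category Low (3-9).
Level 18 falls in the 18 band.
Grid: Level 18 × Category Low = 51-59 months.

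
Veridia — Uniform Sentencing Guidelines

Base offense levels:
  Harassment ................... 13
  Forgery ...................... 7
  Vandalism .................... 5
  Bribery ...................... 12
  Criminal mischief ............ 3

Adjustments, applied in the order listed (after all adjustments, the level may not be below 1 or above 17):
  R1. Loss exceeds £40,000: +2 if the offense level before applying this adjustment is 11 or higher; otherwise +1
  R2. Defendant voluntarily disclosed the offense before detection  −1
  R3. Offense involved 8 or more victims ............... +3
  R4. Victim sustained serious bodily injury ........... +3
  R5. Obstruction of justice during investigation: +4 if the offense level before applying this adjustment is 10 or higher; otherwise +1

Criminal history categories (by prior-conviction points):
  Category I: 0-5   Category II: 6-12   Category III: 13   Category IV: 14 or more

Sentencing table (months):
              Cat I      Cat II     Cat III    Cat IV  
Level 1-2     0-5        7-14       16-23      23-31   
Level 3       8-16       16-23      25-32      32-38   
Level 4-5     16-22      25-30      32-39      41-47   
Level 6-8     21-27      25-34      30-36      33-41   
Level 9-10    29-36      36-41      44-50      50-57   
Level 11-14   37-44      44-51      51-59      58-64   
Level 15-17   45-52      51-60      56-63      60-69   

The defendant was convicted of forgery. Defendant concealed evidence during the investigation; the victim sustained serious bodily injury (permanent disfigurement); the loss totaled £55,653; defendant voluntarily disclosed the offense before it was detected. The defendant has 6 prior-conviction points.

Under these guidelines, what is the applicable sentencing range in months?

44-51 months

Base offense level for forgery: 7.
R1 applies (level before this adjustment is 7 < 11, so +1): 7 + 1 = 8.
R2 applies: 8 − 1 = 7.
R4 applies: 7 + 3 = 10.
R5 applies (level before this adjustment is 10 ≥ 10, so +4): 10 + 4 = 14.
Final offense level: 14.
Criminal history: 6 prior points → Category II (6-12).
Level 14 falls in the 11-14 band.
Grid: Level 11-14 × Category II = 44-51 months.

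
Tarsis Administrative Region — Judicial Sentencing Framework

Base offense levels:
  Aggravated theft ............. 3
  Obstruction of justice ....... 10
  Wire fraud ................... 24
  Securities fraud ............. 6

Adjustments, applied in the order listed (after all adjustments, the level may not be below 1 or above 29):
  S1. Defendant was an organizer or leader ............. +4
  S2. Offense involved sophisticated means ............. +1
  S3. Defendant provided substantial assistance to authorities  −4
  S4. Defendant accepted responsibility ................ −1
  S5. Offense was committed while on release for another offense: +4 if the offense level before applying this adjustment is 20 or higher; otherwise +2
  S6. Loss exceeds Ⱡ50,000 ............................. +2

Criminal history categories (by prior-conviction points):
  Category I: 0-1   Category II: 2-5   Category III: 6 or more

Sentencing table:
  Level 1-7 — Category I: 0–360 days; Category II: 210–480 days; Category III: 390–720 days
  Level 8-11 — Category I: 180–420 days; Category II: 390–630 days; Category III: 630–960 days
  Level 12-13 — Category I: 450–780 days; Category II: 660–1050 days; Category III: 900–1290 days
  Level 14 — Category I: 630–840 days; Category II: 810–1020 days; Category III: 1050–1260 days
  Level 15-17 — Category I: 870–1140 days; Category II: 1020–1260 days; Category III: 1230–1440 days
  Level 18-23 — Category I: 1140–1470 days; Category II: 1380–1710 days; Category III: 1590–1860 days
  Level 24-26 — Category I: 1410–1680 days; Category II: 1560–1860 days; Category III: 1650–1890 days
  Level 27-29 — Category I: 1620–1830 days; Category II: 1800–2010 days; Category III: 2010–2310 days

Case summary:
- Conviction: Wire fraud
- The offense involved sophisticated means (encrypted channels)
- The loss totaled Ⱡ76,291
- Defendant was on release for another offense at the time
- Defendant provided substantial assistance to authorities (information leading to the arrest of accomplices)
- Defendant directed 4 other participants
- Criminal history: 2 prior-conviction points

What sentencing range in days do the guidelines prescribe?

1800-2010 days

Base offense level for wire fraud: 24.
S1 applies: 24 + 4 = 28.
S2 applies: 28 + 1 = 29.
S3 applies: 29 − 4 = 25.
S5 applies (level before this adjustment is 25 ≥ 20, so +4): 25 + 4 = 29.
S6 applies: 29 + 2 = 31.
Level 31 exceeds the maximum of 29; capped at 29.
Final offense level: 29.
Criminal history: 2 prior points → Category II (2-5).
Level 29 falls in the 27-29 band.
Grid: Level 27-29 × Category II = 1800-2010 days.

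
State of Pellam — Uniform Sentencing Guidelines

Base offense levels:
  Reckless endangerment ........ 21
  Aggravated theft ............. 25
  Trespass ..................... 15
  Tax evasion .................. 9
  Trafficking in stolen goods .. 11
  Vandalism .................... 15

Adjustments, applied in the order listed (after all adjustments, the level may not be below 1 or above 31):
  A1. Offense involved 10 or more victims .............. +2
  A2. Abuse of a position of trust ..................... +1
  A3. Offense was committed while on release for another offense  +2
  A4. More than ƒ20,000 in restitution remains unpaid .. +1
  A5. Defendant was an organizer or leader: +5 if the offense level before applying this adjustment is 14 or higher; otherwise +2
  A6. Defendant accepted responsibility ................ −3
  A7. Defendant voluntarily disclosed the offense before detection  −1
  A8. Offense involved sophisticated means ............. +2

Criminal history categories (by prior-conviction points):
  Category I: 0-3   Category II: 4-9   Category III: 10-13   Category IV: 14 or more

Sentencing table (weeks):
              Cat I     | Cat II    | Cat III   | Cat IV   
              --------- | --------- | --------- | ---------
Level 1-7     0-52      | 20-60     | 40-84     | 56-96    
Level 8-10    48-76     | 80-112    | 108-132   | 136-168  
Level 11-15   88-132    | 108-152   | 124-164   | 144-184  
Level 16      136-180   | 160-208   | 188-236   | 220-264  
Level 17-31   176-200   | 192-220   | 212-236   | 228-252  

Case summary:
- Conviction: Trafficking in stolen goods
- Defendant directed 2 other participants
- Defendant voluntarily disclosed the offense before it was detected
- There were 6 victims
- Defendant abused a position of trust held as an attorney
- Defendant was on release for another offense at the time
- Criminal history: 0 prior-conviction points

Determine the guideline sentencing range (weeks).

Base offense level for trafficking in stolen goods: 11.
A2 applies: 11 + 1 = 12.
A3 applies: 12 + 2 = 14.
A4 does not apply.
A5 applies (level before this adjustment is 14 ≥ 14, so +5): 14 + 5 = 19.
A6 does not apply.
A7 applies: 19 − 1 = 18.
Final offense level: 18.
Criminal history: 0 prior points → Category I (0-3).
Level 18 falls in the 17-31 band.
Grid: Level 17-31 × Category I = 176-200 weeks.

176-200 weeks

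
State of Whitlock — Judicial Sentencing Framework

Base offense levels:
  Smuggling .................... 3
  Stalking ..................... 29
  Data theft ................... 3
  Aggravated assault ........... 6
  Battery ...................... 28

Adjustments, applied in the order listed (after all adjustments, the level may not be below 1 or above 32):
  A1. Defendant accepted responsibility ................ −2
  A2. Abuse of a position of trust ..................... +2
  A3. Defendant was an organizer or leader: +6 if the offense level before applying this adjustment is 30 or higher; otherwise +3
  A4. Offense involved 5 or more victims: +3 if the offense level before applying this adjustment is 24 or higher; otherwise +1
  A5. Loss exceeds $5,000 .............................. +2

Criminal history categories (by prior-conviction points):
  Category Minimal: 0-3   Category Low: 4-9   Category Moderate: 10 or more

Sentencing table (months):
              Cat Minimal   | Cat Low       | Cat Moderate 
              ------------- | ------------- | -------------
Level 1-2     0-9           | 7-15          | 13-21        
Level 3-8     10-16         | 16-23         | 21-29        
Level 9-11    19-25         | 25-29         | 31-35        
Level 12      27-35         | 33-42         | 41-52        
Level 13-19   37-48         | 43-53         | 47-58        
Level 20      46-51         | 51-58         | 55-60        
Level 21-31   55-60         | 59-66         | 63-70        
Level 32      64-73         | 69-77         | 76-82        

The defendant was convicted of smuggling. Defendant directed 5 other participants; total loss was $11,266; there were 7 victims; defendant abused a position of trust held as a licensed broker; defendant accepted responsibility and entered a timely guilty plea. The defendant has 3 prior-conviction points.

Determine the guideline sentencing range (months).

19-25 months

Base offense level for smuggling: 3.
A1 applies: 3 − 2 = 1.
A2 applies: 1 + 2 = 3.
A3 applies (level before this adjustment is 3 < 30, so +3): 3 + 3 = 6.
A4 applies (level before this adjustment is 6 < 24, so +1): 6 + 1 = 7.
A5 applies: 7 + 2 = 9.
Final offense level: 9.
Criminal history: 3 prior points → Category Minimal (0-3).
Level 9 falls in the 9-11 band.
Grid: Level 9-11 × Category Minimal = 19-25 months.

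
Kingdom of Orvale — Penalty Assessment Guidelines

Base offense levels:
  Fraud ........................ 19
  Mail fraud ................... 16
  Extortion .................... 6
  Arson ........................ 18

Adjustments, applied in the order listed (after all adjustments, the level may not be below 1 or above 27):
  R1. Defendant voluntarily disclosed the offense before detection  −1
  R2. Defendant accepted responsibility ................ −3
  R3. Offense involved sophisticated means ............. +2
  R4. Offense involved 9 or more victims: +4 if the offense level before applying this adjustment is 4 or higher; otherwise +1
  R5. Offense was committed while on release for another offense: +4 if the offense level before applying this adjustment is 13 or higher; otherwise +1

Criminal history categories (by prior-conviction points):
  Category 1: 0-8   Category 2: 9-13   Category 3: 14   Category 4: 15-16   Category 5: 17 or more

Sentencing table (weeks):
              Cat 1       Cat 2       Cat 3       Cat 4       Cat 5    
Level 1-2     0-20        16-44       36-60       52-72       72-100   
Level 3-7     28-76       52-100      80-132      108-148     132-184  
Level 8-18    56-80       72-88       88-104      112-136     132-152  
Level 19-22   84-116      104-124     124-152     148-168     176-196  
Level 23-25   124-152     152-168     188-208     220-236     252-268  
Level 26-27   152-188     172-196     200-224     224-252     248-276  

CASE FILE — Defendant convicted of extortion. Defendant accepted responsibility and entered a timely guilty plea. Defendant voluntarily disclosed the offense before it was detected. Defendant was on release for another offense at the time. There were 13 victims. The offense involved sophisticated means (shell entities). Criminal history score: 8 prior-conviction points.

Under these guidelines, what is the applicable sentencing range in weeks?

Base offense level for extortion: 6.
R1 applies: 6 − 1 = 5.
R2 applies: 5 − 3 = 2.
R3 applies: 2 + 2 = 4.
R4 applies (level before this adjustment is 4 ≥ 4, so +4): 4 + 4 = 8.
R5 applies (level before this adjustment is 8 < 13, so +1): 8 + 1 = 9.
Final offense level: 9.
Criminal history: 8 prior points → Category 1 (0-8).
Level 9 falls in the 8-18 band.
Grid: Level 8-18 × Category 1 = 56-80 weeks.

56-80 weeks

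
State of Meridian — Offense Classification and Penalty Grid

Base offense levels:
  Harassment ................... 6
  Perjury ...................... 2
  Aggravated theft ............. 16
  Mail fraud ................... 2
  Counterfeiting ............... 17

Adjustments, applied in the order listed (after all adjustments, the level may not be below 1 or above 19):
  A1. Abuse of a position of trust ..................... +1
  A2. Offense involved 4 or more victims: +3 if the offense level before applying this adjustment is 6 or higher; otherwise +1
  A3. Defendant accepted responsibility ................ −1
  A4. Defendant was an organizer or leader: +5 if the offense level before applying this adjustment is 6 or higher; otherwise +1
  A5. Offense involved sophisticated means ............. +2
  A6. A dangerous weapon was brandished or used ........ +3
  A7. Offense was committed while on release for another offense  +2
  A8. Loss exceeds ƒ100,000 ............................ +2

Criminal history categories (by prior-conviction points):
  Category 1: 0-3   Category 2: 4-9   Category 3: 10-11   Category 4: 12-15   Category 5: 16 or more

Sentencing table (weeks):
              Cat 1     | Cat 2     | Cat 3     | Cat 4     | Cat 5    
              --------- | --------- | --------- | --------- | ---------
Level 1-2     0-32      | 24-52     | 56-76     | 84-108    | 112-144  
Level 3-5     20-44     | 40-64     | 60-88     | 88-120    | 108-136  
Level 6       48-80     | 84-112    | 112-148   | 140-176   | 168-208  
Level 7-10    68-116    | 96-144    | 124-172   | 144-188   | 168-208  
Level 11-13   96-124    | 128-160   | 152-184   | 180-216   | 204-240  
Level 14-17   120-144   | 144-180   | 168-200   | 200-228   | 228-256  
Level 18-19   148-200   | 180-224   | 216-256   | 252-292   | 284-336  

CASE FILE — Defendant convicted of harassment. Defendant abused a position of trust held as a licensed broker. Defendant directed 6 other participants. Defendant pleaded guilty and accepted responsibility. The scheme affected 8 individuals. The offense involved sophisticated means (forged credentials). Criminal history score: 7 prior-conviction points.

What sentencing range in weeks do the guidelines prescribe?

Base offense level for harassment: 6.
A1 applies: 6 + 1 = 7.
A2 applies (level before this adjustment is 7 ≥ 6, so +3): 7 + 3 = 10.
A3 applies: 10 − 1 = 9.
A4 applies (level before this adjustment is 9 ≥ 6, so +5): 9 + 5 = 14.
A5 applies: 14 + 2 = 16.
A6 does not apply.
A7 does not apply.
Final offense level: 16.
Criminal history: 7 prior points → Category 2 (4-9).
Level 16 falls in the 14-17 band.
Grid: Level 14-17 × Category 2 = 144-180 weeks.

144-180 weeks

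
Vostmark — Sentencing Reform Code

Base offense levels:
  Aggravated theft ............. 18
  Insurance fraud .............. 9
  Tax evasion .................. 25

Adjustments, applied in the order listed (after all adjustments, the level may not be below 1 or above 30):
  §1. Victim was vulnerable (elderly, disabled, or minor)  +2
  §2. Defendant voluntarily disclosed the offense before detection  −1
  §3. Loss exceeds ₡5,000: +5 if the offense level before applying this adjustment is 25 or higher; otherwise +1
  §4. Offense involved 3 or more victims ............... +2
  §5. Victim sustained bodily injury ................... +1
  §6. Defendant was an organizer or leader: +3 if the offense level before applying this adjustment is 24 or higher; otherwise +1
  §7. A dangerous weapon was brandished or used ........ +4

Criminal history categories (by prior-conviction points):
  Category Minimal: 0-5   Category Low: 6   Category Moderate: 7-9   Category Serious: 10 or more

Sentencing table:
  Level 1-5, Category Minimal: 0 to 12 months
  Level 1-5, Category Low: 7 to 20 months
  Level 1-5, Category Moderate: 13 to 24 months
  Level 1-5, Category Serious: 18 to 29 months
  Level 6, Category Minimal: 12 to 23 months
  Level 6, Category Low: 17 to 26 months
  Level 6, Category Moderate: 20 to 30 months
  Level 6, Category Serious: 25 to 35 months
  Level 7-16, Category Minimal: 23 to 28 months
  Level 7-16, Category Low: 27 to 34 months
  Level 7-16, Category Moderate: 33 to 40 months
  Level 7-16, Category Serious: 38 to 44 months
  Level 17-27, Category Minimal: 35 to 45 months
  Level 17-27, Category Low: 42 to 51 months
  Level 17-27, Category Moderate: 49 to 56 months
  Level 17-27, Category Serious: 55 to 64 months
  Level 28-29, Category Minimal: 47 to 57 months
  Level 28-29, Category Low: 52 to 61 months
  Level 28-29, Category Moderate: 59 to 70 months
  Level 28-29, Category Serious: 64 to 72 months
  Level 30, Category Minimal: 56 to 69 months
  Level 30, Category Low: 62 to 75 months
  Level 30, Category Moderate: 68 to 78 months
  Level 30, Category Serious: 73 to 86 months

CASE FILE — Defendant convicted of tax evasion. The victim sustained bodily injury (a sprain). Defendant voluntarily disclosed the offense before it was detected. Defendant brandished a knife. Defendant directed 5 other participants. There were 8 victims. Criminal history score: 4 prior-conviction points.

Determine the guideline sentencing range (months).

56-69 months

Base offense level for tax evasion: 25.
§1 does not apply.
§2 applies: 25 − 1 = 24.
§3 does not apply.
§4 applies: 24 + 2 = 26.
§5 applies: 26 + 1 = 27.
§6 applies (level before this adjustment is 27 ≥ 24, so +3): 27 + 3 = 30.
§7 applies: 30 + 4 = 34.
Level 34 exceeds the maximum of 30; capped at 30.
Final offense level: 30.
Criminal history: 4 prior points → Category Minimal (0-5).
Level 30 falls in the 30 band.
Grid: Level 30 × Category Minimal = 56-69 months.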